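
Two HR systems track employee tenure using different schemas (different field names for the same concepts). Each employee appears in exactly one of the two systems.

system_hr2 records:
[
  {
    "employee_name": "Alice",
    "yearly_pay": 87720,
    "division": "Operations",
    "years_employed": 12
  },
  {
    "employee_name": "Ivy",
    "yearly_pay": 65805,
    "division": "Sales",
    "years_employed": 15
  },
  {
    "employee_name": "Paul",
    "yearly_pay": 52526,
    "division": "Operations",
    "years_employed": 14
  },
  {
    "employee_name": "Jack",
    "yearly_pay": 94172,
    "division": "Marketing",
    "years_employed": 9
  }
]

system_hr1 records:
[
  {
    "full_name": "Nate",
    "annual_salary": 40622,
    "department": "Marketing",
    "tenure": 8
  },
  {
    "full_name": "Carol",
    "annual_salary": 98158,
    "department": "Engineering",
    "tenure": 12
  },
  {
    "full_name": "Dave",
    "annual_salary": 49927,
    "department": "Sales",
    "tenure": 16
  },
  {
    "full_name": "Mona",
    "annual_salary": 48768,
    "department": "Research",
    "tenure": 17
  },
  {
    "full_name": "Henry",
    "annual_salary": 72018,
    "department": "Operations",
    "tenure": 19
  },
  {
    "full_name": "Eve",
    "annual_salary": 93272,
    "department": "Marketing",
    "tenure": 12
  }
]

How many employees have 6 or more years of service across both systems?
10

Reconcile schemas: "years_employed" (system_hr2) = "tenure" (system_hr1) = years of service

From system_hr2: 4 employees with >= 6 years
From system_hr1: 6 employees with >= 6 years

Total: 4 + 6 = 10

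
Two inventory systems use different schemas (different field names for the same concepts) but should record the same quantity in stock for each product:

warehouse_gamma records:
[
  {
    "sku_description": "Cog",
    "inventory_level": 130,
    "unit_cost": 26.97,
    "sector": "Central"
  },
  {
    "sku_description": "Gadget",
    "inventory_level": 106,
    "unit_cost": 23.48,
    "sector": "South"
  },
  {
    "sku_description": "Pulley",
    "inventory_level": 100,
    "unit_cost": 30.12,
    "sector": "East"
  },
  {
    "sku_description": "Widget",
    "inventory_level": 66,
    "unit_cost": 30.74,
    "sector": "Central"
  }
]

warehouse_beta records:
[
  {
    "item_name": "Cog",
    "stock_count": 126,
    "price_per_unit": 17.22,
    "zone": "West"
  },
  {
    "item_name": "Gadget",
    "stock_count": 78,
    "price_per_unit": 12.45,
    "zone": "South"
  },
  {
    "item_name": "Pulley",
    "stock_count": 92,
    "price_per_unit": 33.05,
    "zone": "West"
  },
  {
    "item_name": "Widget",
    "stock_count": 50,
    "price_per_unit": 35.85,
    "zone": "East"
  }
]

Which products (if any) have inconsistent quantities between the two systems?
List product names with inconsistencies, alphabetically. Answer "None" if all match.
Cog, Gadget, Pulley, Widget

Schema mappings:
- "sku_description" (warehouse_gamma) = "item_name" (warehouse_beta) = product name
- "inventory_level" (warehouse_gamma) = "stock_count" (warehouse_beta) = quantity

Comparison:
  Cog: 130 vs 126 - MISMATCH
  Gadget: 106 vs 78 - MISMATCH
  Pulley: 100 vs 92 - MISMATCH
  Widget: 66 vs 50 - MISMATCH

Products with inconsistencies: Cog, Gadget, Pulley, Widget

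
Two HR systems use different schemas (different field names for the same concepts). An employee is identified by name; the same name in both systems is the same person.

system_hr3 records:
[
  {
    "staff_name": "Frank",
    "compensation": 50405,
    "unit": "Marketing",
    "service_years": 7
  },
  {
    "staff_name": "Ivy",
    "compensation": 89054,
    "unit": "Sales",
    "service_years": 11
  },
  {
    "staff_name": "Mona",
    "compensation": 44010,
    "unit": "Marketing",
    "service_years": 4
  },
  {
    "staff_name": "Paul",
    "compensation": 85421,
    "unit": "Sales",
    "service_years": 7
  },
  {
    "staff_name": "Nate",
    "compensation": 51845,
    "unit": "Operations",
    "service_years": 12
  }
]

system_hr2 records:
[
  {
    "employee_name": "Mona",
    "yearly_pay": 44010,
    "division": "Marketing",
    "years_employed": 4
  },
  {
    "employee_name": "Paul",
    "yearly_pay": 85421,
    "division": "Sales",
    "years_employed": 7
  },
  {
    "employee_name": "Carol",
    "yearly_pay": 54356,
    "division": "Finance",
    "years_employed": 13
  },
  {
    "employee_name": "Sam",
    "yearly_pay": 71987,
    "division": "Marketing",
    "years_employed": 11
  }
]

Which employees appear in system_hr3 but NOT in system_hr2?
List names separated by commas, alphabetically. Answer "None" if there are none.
Frank, Ivy, Nate

Schema mapping: "staff_name" (system_hr3) = "employee_name" (system_hr2) = employee name

Names in system_hr3: ['Frank', 'Ivy', 'Mona', 'Nate', 'Paul']
Names in system_hr2: ['Carol', 'Mona', 'Paul', 'Sam']

In system_hr3 but not system_hr2: ['Frank', 'Ivy', 'Nate']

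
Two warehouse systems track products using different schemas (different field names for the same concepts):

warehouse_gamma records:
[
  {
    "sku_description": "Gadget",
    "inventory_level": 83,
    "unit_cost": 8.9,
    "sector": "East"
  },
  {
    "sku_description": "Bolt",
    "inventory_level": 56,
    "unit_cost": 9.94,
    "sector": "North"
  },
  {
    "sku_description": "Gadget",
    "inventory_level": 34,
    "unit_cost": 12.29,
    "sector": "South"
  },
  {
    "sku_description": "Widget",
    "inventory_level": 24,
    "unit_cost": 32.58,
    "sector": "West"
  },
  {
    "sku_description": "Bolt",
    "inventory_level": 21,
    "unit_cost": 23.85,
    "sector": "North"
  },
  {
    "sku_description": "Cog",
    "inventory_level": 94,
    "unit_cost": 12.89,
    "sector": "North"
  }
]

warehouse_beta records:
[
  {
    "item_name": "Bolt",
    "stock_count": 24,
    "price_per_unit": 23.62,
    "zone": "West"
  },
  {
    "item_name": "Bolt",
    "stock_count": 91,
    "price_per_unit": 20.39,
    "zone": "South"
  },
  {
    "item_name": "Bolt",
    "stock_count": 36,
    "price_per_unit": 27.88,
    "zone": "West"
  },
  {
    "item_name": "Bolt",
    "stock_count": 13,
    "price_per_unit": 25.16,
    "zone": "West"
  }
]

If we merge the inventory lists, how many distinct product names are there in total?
4

Schema mapping: "sku_description" (warehouse_gamma) = "item_name" (warehouse_beta) = product name

Products in warehouse_gamma: ['Bolt', 'Cog', 'Gadget', 'Widget']
Products in warehouse_beta: ['Bolt']

Union (unique products): ['Bolt', 'Cog', 'Gadget', 'Widget']
Count: 4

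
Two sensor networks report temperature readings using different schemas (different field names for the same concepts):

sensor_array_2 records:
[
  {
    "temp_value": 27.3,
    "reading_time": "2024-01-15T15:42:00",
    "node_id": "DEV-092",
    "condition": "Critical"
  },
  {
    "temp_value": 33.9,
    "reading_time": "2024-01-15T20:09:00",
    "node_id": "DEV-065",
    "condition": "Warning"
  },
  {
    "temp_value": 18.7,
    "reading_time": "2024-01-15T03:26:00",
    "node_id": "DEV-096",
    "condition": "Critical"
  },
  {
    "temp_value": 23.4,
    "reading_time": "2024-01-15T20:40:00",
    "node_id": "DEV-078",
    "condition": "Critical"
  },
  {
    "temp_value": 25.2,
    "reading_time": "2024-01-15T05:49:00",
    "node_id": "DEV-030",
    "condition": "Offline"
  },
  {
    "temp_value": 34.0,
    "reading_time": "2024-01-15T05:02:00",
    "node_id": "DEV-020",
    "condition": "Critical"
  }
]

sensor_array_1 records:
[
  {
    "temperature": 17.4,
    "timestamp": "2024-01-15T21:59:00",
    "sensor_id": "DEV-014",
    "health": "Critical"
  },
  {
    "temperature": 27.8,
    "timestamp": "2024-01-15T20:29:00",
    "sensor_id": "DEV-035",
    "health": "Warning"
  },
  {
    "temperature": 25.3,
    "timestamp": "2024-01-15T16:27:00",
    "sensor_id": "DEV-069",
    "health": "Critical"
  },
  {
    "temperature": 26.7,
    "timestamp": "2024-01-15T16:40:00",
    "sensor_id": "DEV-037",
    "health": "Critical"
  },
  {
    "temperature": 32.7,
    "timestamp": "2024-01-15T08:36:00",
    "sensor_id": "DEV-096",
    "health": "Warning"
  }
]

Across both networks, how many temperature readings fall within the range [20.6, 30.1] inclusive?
6

Schema mapping: "temp_value" (sensor_array_2) = "temperature" (sensor_array_1) = temperature

Readings in [20.6, 30.1] from sensor_array_2: 3
Readings in [20.6, 30.1] from sensor_array_1: 3

Total count: 3 + 3 = 6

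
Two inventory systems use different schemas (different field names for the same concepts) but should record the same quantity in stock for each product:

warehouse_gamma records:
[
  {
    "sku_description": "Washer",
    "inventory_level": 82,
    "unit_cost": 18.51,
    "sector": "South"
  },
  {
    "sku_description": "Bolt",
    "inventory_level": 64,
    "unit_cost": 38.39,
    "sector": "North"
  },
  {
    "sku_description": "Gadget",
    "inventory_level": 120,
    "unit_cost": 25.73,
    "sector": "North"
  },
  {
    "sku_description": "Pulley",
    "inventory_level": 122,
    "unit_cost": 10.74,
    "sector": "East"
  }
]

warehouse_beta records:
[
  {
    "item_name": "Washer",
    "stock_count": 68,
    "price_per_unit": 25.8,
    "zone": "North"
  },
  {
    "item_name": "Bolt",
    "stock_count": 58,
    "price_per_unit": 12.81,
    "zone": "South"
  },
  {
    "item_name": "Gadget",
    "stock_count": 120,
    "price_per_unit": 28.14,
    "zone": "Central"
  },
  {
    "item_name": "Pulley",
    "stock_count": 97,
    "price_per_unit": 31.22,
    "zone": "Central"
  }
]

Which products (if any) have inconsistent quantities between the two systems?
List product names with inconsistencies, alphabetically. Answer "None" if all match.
Bolt, Pulley, Washer

Schema mappings:
- "sku_description" (warehouse_gamma) = "item_name" (warehouse_beta) = product name
- "inventory_level" (warehouse_gamma) = "stock_count" (warehouse_beta) = quantity

Comparison:
  Washer: 82 vs 68 - MISMATCH
  Bolt: 64 vs 58 - MISMATCH
  Gadget: 120 vs 120 - MATCH
  Pulley: 122 vs 97 - MISMATCH

Products with inconsistencies: Bolt, Pulley, Washer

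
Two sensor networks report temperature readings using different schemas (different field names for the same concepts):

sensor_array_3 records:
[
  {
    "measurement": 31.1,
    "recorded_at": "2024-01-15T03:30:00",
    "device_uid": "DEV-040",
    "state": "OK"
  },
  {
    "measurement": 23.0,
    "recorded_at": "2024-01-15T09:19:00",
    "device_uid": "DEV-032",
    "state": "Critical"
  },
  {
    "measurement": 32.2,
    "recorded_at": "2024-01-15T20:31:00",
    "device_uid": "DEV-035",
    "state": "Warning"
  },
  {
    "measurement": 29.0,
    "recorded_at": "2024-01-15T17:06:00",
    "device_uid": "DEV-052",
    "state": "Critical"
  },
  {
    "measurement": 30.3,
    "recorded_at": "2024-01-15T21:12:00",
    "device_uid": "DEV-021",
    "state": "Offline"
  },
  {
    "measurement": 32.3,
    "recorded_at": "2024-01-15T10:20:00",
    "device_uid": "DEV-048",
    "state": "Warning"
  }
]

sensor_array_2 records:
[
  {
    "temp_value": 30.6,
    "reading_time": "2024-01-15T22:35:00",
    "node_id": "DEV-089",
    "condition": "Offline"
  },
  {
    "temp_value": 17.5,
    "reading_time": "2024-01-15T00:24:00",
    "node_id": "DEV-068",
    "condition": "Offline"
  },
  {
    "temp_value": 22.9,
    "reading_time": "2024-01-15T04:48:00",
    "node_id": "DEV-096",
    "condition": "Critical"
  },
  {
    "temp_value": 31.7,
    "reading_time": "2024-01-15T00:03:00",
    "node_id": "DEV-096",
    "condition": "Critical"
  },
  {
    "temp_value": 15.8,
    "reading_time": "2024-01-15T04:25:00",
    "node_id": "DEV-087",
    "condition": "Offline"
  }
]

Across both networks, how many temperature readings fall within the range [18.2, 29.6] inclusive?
3

Schema mapping: "measurement" (sensor_array_3) = "temp_value" (sensor_array_2) = temperature

Readings in [18.2, 29.6] from sensor_array_3: 2
Readings in [18.2, 29.6] from sensor_array_2: 1

Total count: 2 + 1 = 3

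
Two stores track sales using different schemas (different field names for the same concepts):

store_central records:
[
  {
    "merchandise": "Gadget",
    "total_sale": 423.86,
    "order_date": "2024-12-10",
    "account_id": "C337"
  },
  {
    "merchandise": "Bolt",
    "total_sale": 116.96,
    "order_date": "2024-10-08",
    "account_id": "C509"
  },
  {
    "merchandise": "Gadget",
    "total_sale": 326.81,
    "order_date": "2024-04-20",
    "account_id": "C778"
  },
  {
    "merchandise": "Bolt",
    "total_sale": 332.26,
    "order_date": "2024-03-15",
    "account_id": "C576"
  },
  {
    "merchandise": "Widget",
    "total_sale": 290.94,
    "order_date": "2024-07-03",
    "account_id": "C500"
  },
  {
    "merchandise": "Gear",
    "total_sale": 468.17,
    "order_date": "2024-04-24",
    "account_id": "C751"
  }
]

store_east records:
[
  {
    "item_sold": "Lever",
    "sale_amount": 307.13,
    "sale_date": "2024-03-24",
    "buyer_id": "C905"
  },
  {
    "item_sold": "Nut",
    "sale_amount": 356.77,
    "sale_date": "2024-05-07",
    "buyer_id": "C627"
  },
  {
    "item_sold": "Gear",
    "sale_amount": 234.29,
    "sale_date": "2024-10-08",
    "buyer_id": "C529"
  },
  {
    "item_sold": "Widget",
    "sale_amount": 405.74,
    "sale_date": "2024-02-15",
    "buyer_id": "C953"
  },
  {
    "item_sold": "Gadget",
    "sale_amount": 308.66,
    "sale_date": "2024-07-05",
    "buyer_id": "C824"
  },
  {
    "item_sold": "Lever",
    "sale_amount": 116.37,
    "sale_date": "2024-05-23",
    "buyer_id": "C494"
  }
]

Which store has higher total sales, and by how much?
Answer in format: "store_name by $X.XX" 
store_central by $230.04

Schema mapping: "total_sale" (store_central) = "sale_amount" (store_east) = sale amount

Total for store_central: 1959.00
Total for store_east: 1728.96

Difference: |1959.00 - 1728.96| = 230.04
store_central has higher sales by $230.04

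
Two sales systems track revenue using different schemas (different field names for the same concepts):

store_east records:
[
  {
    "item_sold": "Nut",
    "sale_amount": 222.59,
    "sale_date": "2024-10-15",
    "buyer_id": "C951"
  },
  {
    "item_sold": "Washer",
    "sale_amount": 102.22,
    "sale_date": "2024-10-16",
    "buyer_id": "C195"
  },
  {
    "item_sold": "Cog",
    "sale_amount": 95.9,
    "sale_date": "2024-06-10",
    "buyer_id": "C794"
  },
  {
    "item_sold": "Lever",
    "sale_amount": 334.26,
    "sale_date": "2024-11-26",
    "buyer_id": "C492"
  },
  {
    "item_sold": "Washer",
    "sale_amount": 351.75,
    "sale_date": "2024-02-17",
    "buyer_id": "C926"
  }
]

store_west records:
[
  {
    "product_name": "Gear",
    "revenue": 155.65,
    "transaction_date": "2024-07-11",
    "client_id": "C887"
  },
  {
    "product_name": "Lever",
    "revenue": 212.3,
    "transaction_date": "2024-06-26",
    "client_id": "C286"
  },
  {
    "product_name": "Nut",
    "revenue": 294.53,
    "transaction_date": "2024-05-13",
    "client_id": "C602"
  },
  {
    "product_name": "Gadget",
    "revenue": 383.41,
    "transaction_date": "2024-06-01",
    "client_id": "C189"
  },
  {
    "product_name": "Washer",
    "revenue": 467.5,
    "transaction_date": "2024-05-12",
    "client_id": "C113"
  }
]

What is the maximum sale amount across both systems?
467.5

Reconcile: "sale_amount" (store_east) = "revenue" (store_west) = sale amount

Maximum in store_east: 351.75
Maximum in store_west: 467.5

Overall maximum: max(351.75, 467.5) = 467.5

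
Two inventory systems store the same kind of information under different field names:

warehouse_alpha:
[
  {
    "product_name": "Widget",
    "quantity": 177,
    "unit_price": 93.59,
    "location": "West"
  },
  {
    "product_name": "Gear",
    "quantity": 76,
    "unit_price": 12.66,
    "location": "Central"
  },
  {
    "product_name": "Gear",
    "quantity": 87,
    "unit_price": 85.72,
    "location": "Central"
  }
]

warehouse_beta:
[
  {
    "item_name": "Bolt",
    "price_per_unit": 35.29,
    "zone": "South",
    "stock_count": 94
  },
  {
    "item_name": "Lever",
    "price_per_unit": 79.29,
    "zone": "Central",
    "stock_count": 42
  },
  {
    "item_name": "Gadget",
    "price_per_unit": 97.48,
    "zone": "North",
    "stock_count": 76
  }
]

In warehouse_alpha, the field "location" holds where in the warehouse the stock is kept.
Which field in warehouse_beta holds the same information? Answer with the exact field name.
zone

In warehouse_alpha, "location" holds where in the warehouse the stock is kept.
The fields in warehouse_beta are: "item_name", "price_per_unit", "zone", "stock_count".
"zone" is the match: the name refers to the same concept and its values are area labels (e.g. 'Central', 'North').
The other fields ("item_name", "price_per_unit", "stock_count") hold different kinds of data.

So "location" in warehouse_alpha corresponds to "zone" in warehouse_beta.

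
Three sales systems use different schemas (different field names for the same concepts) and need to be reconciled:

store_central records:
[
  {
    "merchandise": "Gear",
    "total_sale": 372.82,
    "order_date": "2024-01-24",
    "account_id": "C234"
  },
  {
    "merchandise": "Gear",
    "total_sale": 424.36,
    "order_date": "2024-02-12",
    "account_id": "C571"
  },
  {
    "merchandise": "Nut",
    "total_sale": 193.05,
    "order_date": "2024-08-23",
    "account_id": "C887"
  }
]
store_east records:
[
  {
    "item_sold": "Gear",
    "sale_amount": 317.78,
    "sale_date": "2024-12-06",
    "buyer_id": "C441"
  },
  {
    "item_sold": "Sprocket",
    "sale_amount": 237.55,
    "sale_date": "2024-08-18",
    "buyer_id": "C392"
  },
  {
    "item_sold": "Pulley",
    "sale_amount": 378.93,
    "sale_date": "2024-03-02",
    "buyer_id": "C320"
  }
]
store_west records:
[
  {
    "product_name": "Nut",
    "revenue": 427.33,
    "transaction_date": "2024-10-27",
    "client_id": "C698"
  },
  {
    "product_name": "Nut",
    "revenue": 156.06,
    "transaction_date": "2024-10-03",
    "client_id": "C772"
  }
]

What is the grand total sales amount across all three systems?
2507.88

Schema reconciliation - all amount fields map to sale amount:

store_central (total_sale): 990.23
store_east (sale_amount): 934.26
store_west (revenue): 583.39

Grand total: 2507.88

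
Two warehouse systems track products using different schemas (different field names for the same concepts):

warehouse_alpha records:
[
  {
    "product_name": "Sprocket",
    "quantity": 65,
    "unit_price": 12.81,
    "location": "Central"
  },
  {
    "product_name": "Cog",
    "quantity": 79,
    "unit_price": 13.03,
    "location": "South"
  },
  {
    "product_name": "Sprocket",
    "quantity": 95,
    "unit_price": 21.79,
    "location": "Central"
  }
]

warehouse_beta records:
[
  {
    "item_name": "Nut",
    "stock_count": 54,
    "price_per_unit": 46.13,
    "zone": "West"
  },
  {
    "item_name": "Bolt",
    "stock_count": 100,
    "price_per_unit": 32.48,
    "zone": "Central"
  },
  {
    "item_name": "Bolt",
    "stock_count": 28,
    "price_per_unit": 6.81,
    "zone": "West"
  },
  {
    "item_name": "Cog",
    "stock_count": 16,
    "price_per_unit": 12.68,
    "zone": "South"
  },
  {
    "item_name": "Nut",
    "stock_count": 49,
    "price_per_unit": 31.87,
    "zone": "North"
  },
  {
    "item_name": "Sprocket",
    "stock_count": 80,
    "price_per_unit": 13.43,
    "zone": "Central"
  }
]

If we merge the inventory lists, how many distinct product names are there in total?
4

Schema mapping: "product_name" (warehouse_alpha) = "item_name" (warehouse_beta) = product name

Products in warehouse_alpha: ['Cog', 'Sprocket']
Products in warehouse_beta: ['Bolt', 'Cog', 'Nut', 'Sprocket']

Union (unique products): ['Bolt', 'Cog', 'Nut', 'Sprocket']
Count: 4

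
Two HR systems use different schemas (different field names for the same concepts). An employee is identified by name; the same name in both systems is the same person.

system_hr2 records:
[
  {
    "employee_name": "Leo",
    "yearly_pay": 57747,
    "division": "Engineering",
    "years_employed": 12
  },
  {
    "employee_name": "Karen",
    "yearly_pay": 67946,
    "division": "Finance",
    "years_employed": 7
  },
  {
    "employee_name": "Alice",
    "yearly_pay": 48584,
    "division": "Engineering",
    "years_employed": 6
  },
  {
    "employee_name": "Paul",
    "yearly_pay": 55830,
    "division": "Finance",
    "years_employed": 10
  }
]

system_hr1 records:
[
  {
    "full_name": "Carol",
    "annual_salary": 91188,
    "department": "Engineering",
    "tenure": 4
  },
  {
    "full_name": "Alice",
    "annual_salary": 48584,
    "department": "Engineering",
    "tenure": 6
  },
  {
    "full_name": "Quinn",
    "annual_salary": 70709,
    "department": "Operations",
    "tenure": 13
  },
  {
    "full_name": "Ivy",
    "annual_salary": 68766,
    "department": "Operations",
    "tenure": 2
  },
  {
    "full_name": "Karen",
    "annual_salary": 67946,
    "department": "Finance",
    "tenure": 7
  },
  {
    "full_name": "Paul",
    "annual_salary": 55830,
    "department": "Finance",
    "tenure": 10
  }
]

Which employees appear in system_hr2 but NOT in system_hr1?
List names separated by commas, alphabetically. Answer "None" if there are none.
Leo

Schema mapping: "employee_name" (system_hr2) = "full_name" (system_hr1) = employee name

Names in system_hr2: ['Alice', 'Karen', 'Leo', 'Paul']
Names in system_hr1: ['Alice', 'Carol', 'Ivy', 'Karen', 'Paul', 'Quinn']

In system_hr2 but not system_hr1: ['Leo']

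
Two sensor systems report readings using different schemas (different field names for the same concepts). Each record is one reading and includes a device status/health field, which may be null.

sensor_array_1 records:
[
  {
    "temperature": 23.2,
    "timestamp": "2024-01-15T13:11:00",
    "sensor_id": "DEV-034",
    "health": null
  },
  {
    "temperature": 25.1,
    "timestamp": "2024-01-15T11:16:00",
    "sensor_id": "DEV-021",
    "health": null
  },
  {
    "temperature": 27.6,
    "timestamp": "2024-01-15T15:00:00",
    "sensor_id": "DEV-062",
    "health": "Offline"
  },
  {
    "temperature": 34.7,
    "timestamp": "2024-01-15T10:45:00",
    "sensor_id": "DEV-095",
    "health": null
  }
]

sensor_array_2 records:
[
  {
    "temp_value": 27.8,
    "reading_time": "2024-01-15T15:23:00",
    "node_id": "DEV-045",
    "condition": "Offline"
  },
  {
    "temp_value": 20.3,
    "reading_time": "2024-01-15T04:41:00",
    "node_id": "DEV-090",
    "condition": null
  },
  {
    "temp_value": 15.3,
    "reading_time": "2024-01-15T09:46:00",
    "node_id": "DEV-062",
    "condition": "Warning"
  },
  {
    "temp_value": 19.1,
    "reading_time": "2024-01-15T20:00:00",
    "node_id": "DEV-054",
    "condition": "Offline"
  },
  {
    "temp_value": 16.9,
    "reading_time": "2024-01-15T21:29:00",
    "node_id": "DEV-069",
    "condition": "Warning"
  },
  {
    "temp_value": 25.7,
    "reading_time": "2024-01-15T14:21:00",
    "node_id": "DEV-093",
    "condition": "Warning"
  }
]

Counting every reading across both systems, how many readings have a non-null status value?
6

Schema mapping: "health" (sensor_array_1) = "condition" (sensor_array_2) = status

Non-null in sensor_array_1: 1
Non-null in sensor_array_2: 5

Total non-null: 1 + 5 = 6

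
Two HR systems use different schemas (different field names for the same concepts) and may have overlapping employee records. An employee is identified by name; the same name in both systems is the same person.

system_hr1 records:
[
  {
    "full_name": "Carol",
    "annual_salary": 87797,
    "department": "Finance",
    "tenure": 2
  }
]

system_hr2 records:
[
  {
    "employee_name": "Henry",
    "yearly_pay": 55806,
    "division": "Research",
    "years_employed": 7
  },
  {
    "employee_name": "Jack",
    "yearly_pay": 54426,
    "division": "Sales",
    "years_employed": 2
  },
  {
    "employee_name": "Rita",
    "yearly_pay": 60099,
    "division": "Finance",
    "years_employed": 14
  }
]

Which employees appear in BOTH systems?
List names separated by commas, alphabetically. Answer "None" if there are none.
None

Schema mapping: "full_name" (system_hr1) = "employee_name" (system_hr2) = employee name

Names in system_hr1: ['Carol']
Names in system_hr2: ['Henry', 'Jack', 'Rita']

Intersection: None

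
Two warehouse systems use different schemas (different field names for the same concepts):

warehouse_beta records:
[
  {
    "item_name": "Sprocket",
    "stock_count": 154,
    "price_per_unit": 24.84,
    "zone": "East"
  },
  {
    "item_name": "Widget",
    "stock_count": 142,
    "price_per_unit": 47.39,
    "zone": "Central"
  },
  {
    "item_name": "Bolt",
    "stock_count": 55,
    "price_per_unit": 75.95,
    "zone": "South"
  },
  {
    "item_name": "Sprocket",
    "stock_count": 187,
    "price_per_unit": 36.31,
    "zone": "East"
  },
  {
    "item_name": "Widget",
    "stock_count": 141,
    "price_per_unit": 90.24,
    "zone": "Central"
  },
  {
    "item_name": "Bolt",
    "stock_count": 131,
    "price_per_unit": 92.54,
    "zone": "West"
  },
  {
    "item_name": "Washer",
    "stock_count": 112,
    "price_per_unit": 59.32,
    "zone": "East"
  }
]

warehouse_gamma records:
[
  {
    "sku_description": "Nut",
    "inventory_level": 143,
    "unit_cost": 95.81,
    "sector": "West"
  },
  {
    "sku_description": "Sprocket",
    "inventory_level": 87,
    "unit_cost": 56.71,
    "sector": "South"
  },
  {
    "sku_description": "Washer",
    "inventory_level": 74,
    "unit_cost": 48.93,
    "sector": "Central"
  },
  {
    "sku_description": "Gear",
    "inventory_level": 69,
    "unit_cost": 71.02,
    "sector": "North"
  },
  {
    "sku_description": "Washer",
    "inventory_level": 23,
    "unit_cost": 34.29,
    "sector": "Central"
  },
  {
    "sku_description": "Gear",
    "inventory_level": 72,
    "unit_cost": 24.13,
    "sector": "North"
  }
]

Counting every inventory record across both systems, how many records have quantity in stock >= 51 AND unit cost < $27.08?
2

Schema mappings:
- "stock_count" (warehouse_beta) = "inventory_level" (warehouse_gamma) = quantity
- "price_per_unit" (warehouse_beta) = "unit_cost" (warehouse_gamma) = unit cost

Records meeting both conditions in warehouse_beta: 1
Records meeting both conditions in warehouse_gamma: 1

Total: 1 + 1 = 2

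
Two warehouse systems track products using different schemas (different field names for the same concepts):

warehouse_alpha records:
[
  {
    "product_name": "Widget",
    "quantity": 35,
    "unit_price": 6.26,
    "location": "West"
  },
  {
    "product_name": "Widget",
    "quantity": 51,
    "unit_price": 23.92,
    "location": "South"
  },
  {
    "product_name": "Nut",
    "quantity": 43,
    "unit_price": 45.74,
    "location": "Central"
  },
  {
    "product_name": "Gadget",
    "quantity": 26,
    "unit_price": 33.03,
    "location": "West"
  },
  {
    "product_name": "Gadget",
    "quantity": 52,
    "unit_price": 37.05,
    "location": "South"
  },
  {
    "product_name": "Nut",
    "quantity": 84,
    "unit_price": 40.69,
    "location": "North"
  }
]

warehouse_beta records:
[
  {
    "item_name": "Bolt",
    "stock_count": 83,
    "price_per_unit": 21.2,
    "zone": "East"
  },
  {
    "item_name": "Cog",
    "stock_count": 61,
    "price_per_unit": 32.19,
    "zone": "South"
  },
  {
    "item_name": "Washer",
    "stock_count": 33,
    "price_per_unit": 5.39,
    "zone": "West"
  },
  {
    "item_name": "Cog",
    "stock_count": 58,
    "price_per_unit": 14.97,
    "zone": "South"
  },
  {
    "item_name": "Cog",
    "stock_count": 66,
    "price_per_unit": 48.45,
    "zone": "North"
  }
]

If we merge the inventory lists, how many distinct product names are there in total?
6

Schema mapping: "product_name" (warehouse_alpha) = "item_name" (warehouse_beta) = product name

Products in warehouse_alpha: ['Gadget', 'Nut', 'Widget']
Products in warehouse_beta: ['Bolt', 'Cog', 'Washer']

Union (unique products): ['Bolt', 'Cog', 'Gadget', 'Nut', 'Washer', 'Widget']
Count: 6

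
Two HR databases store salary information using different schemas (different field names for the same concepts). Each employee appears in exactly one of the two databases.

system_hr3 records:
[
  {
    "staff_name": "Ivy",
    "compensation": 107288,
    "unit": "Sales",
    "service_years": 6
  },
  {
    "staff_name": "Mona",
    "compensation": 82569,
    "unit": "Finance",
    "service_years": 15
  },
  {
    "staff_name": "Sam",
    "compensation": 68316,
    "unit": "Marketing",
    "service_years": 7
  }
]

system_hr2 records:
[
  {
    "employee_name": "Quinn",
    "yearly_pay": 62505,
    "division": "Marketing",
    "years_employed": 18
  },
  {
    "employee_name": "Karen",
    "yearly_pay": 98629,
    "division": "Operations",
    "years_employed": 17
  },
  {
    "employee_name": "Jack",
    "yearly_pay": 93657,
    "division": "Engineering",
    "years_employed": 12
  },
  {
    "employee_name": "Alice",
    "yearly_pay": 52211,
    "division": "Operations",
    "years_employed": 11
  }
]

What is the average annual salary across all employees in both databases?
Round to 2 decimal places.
80739.29

Schema mapping: "compensation" (system_hr3) = "yearly_pay" (system_hr2) = annual salary

All salaries: [107288, 82569, 68316, 62505, 98629, 93657, 52211]
Sum: 565175
Count: 7
Average: 565175 / 7 = 80739.29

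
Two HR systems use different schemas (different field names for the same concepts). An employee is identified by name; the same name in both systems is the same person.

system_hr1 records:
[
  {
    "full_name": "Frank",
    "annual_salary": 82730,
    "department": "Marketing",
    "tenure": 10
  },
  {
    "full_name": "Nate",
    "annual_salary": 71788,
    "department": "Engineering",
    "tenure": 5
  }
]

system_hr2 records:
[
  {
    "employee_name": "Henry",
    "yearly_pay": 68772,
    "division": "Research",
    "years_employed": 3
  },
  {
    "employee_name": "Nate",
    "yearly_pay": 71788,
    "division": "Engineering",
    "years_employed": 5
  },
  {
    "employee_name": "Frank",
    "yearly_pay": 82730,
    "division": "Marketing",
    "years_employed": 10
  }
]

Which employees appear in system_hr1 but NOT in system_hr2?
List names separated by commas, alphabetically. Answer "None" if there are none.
None

Schema mapping: "full_name" (system_hr1) = "employee_name" (system_hr2) = employee name

Names in system_hr1: ['Frank', 'Nate']
Names in system_hr2: ['Frank', 'Henry', 'Nate']

In system_hr1 but not system_hr2: None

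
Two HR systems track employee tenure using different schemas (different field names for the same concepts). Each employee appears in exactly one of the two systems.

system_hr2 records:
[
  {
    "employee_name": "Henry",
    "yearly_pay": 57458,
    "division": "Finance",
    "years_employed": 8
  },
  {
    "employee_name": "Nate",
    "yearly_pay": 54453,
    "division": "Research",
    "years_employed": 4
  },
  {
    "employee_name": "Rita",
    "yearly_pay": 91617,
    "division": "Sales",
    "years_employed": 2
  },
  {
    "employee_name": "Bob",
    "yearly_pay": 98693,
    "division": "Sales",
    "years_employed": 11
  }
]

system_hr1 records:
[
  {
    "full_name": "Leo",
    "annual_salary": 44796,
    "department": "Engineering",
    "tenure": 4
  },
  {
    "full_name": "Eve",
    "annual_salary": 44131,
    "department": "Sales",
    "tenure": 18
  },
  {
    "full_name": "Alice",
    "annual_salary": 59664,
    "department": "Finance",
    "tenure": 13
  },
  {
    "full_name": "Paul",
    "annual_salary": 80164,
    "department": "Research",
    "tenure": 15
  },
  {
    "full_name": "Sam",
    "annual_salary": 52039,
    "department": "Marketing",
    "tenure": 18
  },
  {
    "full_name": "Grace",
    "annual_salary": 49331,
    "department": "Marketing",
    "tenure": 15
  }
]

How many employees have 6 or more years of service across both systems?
7

Reconcile schemas: "years_employed" (system_hr2) = "tenure" (system_hr1) = years of service

From system_hr2: 2 employees with >= 6 years
From system_hr1: 5 employees with >= 6 years

Total: 2 + 5 = 7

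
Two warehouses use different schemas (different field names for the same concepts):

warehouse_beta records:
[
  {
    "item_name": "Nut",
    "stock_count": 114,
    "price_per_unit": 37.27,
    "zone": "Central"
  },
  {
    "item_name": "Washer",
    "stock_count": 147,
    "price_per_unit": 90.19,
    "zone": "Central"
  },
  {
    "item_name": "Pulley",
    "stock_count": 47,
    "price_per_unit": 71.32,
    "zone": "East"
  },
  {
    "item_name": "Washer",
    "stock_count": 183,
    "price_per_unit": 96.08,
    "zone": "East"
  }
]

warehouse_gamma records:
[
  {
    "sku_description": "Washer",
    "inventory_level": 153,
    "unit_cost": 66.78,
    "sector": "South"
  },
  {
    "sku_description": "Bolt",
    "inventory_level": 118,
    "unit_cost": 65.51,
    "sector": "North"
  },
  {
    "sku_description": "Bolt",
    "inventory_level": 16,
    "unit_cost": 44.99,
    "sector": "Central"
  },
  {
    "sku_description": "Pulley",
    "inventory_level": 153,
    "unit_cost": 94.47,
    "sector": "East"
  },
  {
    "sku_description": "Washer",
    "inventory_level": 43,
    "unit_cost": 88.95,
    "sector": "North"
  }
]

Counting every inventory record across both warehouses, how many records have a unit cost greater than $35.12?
9

Schema mapping: "price_per_unit" (warehouse_beta) = "unit_cost" (warehouse_gamma) = unit cost

Records > $35.12 in warehouse_beta: 4
Records > $35.12 in warehouse_gamma: 5

Total count: 4 + 5 = 9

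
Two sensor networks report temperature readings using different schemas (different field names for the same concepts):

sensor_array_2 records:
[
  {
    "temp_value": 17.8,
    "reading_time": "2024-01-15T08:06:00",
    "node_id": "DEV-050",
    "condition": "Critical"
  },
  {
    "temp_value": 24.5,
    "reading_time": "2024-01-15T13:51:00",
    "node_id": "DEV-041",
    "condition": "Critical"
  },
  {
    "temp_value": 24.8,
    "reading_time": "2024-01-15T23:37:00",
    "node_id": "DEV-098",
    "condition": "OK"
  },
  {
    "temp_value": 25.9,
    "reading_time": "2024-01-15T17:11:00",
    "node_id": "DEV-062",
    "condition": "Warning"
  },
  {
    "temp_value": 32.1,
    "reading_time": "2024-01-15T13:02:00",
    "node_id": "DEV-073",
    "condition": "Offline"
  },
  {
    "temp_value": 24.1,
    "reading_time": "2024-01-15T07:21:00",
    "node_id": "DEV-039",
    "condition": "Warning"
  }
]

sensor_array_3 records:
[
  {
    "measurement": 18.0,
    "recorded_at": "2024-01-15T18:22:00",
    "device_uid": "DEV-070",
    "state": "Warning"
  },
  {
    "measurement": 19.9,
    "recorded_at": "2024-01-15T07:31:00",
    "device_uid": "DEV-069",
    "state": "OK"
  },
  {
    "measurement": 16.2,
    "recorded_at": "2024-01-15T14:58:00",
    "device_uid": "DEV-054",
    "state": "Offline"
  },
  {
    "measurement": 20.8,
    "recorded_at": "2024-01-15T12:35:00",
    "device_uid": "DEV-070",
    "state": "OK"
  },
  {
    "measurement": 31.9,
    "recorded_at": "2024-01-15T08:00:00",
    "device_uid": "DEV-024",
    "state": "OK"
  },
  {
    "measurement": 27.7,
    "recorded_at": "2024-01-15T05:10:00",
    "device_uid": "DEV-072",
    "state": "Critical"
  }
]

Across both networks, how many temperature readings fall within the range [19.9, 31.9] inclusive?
8

Schema mapping: "temp_value" (sensor_array_2) = "measurement" (sensor_array_3) = temperature

Readings in [19.9, 31.9] from sensor_array_2: 4
Readings in [19.9, 31.9] from sensor_array_3: 4

Total count: 4 + 4 = 8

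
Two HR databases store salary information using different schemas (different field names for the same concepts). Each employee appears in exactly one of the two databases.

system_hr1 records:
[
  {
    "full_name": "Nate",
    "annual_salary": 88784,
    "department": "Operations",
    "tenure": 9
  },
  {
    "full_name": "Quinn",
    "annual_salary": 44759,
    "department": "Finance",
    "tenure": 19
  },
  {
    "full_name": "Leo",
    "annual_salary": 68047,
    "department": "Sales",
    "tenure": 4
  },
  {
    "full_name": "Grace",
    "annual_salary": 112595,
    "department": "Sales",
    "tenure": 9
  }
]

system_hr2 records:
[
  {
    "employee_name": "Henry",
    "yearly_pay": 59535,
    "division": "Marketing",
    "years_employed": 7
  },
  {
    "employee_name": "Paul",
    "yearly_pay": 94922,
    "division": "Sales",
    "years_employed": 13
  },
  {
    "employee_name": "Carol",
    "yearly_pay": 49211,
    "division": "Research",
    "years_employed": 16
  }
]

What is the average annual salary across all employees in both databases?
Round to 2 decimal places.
73979.00

Schema mapping: "annual_salary" (system_hr1) = "yearly_pay" (system_hr2) = annual salary

All salaries: [88784, 44759, 68047, 112595, 59535, 94922, 49211]
Sum: 517853
Count: 7
Average: 517853 / 7 = 73979.00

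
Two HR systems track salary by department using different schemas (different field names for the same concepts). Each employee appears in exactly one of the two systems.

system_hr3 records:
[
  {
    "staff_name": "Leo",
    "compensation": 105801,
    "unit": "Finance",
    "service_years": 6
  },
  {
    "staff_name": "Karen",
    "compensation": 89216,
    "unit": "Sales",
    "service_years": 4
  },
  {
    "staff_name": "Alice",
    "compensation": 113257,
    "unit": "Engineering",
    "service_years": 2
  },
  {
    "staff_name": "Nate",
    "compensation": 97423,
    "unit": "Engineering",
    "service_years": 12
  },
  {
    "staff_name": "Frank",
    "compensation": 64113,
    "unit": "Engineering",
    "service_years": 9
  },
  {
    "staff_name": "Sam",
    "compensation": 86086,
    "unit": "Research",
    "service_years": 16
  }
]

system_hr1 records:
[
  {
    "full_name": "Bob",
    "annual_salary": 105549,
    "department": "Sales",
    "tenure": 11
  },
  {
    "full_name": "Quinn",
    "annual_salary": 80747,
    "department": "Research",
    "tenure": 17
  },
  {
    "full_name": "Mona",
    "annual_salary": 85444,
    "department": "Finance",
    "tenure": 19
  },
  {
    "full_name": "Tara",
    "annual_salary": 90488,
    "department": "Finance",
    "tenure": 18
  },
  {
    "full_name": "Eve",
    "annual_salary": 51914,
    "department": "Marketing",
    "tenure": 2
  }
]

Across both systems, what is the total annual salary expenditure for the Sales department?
194765

Schema mappings:
- "unit" (system_hr3) = "department" (system_hr1) = department
- "compensation" (system_hr3) = "annual_salary" (system_hr1) = salary

Sales salaries from system_hr3: 89216
Sales salaries from system_hr1: 105549

Total: 89216 + 105549 = 194765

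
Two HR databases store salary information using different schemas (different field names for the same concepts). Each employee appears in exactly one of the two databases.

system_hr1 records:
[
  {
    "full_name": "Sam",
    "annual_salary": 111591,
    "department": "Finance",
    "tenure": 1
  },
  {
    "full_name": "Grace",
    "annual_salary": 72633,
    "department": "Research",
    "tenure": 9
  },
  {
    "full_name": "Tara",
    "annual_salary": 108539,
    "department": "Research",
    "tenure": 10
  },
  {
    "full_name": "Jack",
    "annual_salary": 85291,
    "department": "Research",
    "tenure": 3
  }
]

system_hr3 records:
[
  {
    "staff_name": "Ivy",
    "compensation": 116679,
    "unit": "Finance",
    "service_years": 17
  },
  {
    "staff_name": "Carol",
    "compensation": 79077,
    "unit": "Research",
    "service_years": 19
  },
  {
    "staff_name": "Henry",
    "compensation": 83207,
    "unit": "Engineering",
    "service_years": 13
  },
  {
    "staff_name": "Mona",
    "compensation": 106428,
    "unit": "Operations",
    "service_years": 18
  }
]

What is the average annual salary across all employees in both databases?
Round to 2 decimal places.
95430.63

Schema mapping: "annual_salary" (system_hr1) = "compensation" (system_hr3) = annual salary

All salaries: [111591, 72633, 108539, 85291, 116679, 79077, 83207, 106428]
Sum: 763445
Count: 8
Average: 763445 / 8 = 95430.63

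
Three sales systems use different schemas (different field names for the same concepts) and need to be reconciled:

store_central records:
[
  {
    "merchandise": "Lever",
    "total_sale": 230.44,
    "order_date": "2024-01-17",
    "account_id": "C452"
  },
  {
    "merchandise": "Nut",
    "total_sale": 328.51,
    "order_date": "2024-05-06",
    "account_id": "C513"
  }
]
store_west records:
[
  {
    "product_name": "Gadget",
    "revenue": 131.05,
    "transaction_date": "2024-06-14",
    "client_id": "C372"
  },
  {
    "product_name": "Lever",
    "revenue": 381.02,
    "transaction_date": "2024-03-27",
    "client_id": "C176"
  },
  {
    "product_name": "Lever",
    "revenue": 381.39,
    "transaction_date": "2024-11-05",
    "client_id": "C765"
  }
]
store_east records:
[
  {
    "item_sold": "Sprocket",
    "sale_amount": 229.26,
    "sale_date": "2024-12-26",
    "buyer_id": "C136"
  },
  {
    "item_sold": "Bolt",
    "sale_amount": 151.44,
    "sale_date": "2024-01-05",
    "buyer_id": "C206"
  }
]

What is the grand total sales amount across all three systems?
1833.11

Schema reconciliation - all amount fields map to sale amount:

store_central (total_sale): 558.95
store_west (revenue): 893.46
store_east (sale_amount): 380.7

Grand total: 1833.11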